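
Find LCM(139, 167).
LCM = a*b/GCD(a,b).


GCD(139, 167) = 1
LCM = 139*167/1 = 23213/1 = 23213

LCM = 23213


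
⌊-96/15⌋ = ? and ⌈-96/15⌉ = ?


-96/15 = -6.4000
floor = -7
ceil = -6

floor = -7, ceil = -6


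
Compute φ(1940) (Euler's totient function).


1940 = 2^2 × 5 × 97
Prime factors: 2, 5, 97
φ(1940) = 1940 × (1-1/2) × (1-1/5) × (1-1/97)
= 1940 × 1/2 × 4/5 × 96/97 = 768

φ(1940) = 768


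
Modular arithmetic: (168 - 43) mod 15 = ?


168 - 43 = 125
125 mod 15 = 5


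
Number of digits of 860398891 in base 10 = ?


860398891 has 9 digits in base 10
floor(log10(860398891)) + 1 = floor(8.9347) + 1 = 9

9 digits (base 10)


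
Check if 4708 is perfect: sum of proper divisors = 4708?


Proper divisors of 4708: 1, 2, 4, 11, 22, 44, 107, 214, 428, 1177, 2354
Sum = 1 + 2 + 4 + 11 + 22 + 44 + 107 + 214 + 428 + 1177 + 2354 = 4364

No, 4708 is not perfect (4364 ≠ 4708)


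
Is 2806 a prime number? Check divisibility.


2806 / 2 = 1403 (exact division)
2806 is NOT prime.

No, 2806 is not prime


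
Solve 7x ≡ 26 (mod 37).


GCD(7, 37) = 1, unique solution
a^(-1) mod 37 = 16
x = 16 * 26 mod 37 = 9

x ≡ 9 (mod 37)


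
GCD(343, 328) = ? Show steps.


343 = 1 * 328 + 15
328 = 21 * 15 + 13
15 = 1 * 13 + 2
13 = 6 * 2 + 1
2 = 2 * 1 + 0
GCD = 1


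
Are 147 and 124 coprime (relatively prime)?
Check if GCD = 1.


Euclidean algorithm:
147 = 1 * 124 + 23
124 = 5 * 23 + 9
23 = 2 * 9 + 5
9 = 1 * 5 + 4
5 = 1 * 4 + 1
4 = 4 * 1 + 0
GCD(147, 124) = 1

Yes, coprime (GCD = 1)


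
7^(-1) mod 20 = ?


Use the extended Euclidean algorithm on (20, 7); each row r = 20*s + 7*t:
r=20, s=1, t=0
r=7, s=0, t=1
q=2: r=6, s=1, t=-2   [20*(1) + 7*(-2) = 6]
q=1: r=1, s=-1, t=3   [20*(-1) + 7*(3) = 1]
q=6: r=0, s=7, t=-20   [20*(7) + 7*(-20) = 0]
GCD = 1 with t = 3, so 7*(3) ≡ 1 (mod 20)
Inverse = 3 mod 20 = 3
Check: 7 * 3 = 21 ≡ 1 (mod 20)

7^(-1) ≡ 3 (mod 20)


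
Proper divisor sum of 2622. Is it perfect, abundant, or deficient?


Proper divisors: 1, 2, 3, 6, 19, 23, 38, 46, 57, 69, 114, 138, 437, 874, 1311
Sum = 1 + 2 + 3 + 6 + 19 + 23 + 38 + 46 + 57 + 69 + 114 + 138 + 437 + 874 + 1311 = 3138
3138 > 2622 → abundant

s(2622) = 3138 (abundant)


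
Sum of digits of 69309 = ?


6 + 9 + 3 + 0 + 9 = 27


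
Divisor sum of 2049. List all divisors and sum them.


Divisors of 2049: 1, 3, 683, 2049
Sum = 1 + 3 + 683 + 2049 = 2736

σ(2049) = 2736


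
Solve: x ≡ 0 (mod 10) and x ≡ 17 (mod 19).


M = 10*19 = 190
M1 = M/10 = 19, M2 = M/19 = 10
M1^(-1) mod 10 = 9, M2^(-1) mod 19 = 2
x = 0*19*9 + 17*10*2 = 340
340 mod 190 = 150
Check: 150 mod 10 = 0 ✓, 150 mod 19 = 17 ✓

x ≡ 150 (mod 190)


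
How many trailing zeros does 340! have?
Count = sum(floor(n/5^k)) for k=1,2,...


floor(340/5) = 68
floor(340/25) = 13
floor(340/125) = 2
Total = 83

83 trailing zeros


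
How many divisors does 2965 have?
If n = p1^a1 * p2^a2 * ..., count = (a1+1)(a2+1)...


2965 = 5^1 × 593^1
d(2965) = (1+1) × (1+1) = 4

4 divisors


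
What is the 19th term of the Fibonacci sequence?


Sequence: 1, 1, 2, 3, 5, 8, 13, 21, 34, 55, 89, 144, 233, 377, 610, 987, 1597, 2584, 4181
F(19) = 4181


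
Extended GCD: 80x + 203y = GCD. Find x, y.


Tabular extended Euclidean (each row: r = 80*s + 203*t):
r=80, s=1, t=0
r=203, s=0, t=1
q=0: r=80, s=1, t=0   [80*(1) + 203*(0) = 80]
q=2: r=43, s=-2, t=1   [80*(-2) + 203*(1) = 43]
q=1: r=37, s=3, t=-1   [80*(3) + 203*(-1) = 37]
q=1: r=6, s=-5, t=2   [80*(-5) + 203*(2) = 6]
q=6: r=1, s=33, t=-13   [80*(33) + 203*(-13) = 1]
q=6: r=0, s=-203, t=80   [80*(-203) + 203*(80) = 0]
GCD = 1; from the row with r=1: x=33, y=-13
Check: 80*(33) + 203*(-13) = 2640 - 2639 = 1

GCD = 1, x = 33, y = -13


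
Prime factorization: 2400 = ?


2400 / 2 = 1200
1200 / 2 = 600
600 / 2 = 300
300 / 2 = 150
150 / 2 = 75
75 / 3 = 25
25 / 5 = 5
5 / 5 = 1
2400 = 2^5 × 3 × 5^2


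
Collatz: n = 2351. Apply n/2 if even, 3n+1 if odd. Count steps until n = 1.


2351 → 7054 → 3527 → 10582 → 5291 → 15874 → 7937 → 23812 → 11906 → 5953 → 17860 → 8930 → 4465 → 13396 → 6698 → 3349 → 10048 → 5024 → 2512 → 1256 → 628 → 314 → 157 → 472 → 236 → 118 → 59 → 178 → 89 → 268 → 134 → 67 → 202 → 101 → 304 → 152 → 76 → 38 → 19 → 58 → 29 → 88 → 44 → 22 → 11 → 34 → 17 → 52 → 26 → 13 → 40 → 20 → 10 → 5 → 16 → 8 → 4 → 2 → 1
Total steps = 58

58 steps


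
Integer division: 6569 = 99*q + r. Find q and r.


6569 = 99 * 66 + 35
Check: 6534 + 35 = 6569

q = 66, r = 35


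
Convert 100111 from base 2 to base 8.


100111 (base 2) = 39 (decimal)
39 (decimal) = 47 (base 8)


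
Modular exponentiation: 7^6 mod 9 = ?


7^1 mod 9 = 7
7^2 mod 9 = 4
7^3 mod 9 = 1
7^4 mod 9 = 7
7^5 mod 9 = 4
7^6 mod 9 = 1


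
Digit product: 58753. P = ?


5 × 8 × 7 × 5 × 3 = 4200


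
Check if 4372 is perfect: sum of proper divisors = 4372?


Proper divisors of 4372: 1, 2, 4, 1093, 2186
Sum = 1 + 2 + 4 + 1093 + 2186 = 3286

No, 4372 is not perfect (3286 ≠ 4372)


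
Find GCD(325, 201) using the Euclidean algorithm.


325 = 1 * 201 + 124
201 = 1 * 124 + 77
124 = 1 * 77 + 47
77 = 1 * 47 + 30
47 = 1 * 30 + 17
30 = 1 * 17 + 13
17 = 1 * 13 + 4
13 = 3 * 4 + 1
4 = 4 * 1 + 0
GCD = 1


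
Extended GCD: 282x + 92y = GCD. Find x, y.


Tabular extended Euclidean (each row: r = 282*s + 92*t):
r=282, s=1, t=0
r=92, s=0, t=1
q=3: r=6, s=1, t=-3   [282*(1) + 92*(-3) = 6]
q=15: r=2, s=-15, t=46   [282*(-15) + 92*(46) = 2]
q=3: r=0, s=46, t=-141   [282*(46) + 92*(-141) = 0]
GCD = 2; from the row with r=2: x=-15, y=46
Check: 282*(-15) + 92*(46) = -4230 + 4232 = 2

GCD = 2, x = -15, y = 46


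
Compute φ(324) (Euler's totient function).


324 = 2^2 × 3^4
Prime factors: 2, 3
φ(324) = 324 × (1-1/2) × (1-1/3)
= 324 × 1/2 × 2/3 = 108

φ(324) = 108


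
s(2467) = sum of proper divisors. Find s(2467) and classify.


Proper divisors: 1
Sum = 1 = 1
1 < 2467 → deficient

s(2467) = 1 (deficient)


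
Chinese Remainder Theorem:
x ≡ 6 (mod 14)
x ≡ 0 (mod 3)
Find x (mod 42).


M = 14*3 = 42
M1 = M/14 = 3, M2 = M/3 = 14
M1^(-1) mod 14 = 5, M2^(-1) mod 3 = 2
x = 6*3*5 + 0*14*2 = 90
90 mod 42 = 6
Check: 6 mod 14 = 6 ✓, 6 mod 3 = 0 ✓

x ≡ 6 (mod 42)


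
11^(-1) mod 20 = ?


Use the extended Euclidean algorithm on (20, 11); each row r = 20*s + 11*t:
r=20, s=1, t=0
r=11, s=0, t=1
q=1: r=9, s=1, t=-1   [20*(1) + 11*(-1) = 9]
q=1: r=2, s=-1, t=2   [20*(-1) + 11*(2) = 2]
q=4: r=1, s=5, t=-9   [20*(5) + 11*(-9) = 1]
q=2: r=0, s=-11, t=20   [20*(-11) + 11*(20) = 0]
GCD = 1 with t = -9, so 11*(-9) ≡ 1 (mod 20)
Inverse = -9 mod 20 = 11
Check: 11 * 11 = 121 ≡ 1 (mod 20)

11^(-1) ≡ 11 (mod 20)


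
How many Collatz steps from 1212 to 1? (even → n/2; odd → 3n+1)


1212 → 606 → 303 → 910 → 455 → 1366 → 683 → 2050 → 1025 → 3076 → 1538 → 769 → 2308 → 1154 → 577 → 1732 → 866 → 433 → 1300 → 650 → 325 → 976 → 488 → 244 → 122 → 61 → 184 → 92 → 46 → 23 → 70 → 35 → 106 → 53 → 160 → 80 → 40 → 20 → 10 → 5 → 16 → 8 → 4 → 2 → 1
Total steps = 44

44 steps


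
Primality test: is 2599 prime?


2599 / 23 = 113 (exact division)
2599 is NOT prime.

No, 2599 is not prime


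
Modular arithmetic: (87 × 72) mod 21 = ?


87 × 72 = 6264
6264 mod 21 = 6


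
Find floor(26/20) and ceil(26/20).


26/20 = 1.3000
floor = 1
ceil = 2

floor = 1, ceil = 2


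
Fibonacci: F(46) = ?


Sequence: 1, 1, 2, 3, 5, 8, 13, 21, 34, 55, 89, 144, 233, 377, 610, 987, 1597, 2584, 4181, 6765, 10946, 17711, 28657, 46368, 75025, 121393, 196418, 317811, 514229, 832040, 1346269, 2178309, 3524578, 5702887, 9227465, 14930352, 24157817, 39088169, 63245986, 102334155, 165580141, 267914296, 433494437, 701408733, 1134903170, 1836311903
F(46) = 1836311903


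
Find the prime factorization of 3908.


3908 / 2 = 1954
1954 / 2 = 977
977 / 977 = 1
3908 = 2^2 × 977


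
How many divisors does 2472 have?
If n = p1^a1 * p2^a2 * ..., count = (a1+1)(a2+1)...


2472 = 2^3 × 3^1 × 103^1
d(2472) = (3+1) × (1+1) × (1+1) = 16

16 divisors


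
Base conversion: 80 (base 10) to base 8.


80 (base 10) = 80 (decimal)
80 (decimal) = 120 (base 8)


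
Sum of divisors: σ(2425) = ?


Divisors of 2425: 1, 5, 25, 97, 485, 2425
Sum = 1 + 5 + 25 + 97 + 485 + 2425 = 3038

σ(2425) = 3038


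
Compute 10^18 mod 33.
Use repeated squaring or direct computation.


10^1 mod 33 = 10
10^2 mod 33 = 1
10^3 mod 33 = 10
10^4 mod 33 = 1
10^5 mod 33 = 10
10^6 mod 33 = 1
10^7 mod 33 = 10
10^8 mod 33 = 1
10^9 mod 33 = 10
10^10 mod 33 = 1
10^11 mod 33 = 10
10^12 mod 33 = 1
10^13 mod 33 = 10
10^14 mod 33 = 1
10^15 mod 33 = 10
10^16 mod 33 = 1
10^17 mod 33 = 10
10^18 mod 33 = 1


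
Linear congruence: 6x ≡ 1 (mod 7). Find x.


GCD(6, 7) = 1, unique solution
a^(-1) mod 7 = 6
x = 6 * 1 mod 7 = 6

x ≡ 6 (mod 7)


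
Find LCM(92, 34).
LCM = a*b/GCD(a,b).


GCD(92, 34) = 2
LCM = 92*34/2 = 3128/2 = 1564

LCM = 1564


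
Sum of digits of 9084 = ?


9 + 0 + 8 + 4 = 21


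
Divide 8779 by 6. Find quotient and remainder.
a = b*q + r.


8779 = 6 * 1463 + 1
Check: 8778 + 1 = 8779

q = 1463, r = 1


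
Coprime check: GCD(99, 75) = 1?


Euclidean algorithm:
99 = 1 * 75 + 24
75 = 3 * 24 + 3
24 = 8 * 3 + 0
GCD(99, 75) = 3

No, not coprime (GCD = 3)


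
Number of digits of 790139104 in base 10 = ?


790139104 has 9 digits in base 10
floor(log10(790139104)) + 1 = floor(8.8977) + 1 = 9

9 digits (base 10)


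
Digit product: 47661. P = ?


4 × 7 × 6 × 6 × 1 = 1008


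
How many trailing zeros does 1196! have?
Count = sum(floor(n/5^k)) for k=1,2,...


floor(1196/5) = 239
floor(1196/25) = 47
floor(1196/125) = 9
floor(1196/625) = 1
Total = 296

296 trailing zeros


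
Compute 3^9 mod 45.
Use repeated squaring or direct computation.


3^1 mod 45 = 3
3^2 mod 45 = 9
3^3 mod 45 = 27
3^4 mod 45 = 36
3^5 mod 45 = 18
3^6 mod 45 = 9
3^7 mod 45 = 27
3^8 mod 45 = 36
3^9 mod 45 = 18


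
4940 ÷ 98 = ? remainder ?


4940 = 98 * 50 + 40
Check: 4900 + 40 = 4940

q = 50, r = 40


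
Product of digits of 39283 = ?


3 × 9 × 2 × 8 × 3 = 1296


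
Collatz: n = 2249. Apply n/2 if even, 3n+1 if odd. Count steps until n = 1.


2249 → 6748 → 3374 → 1687 → 5062 → 2531 → 7594 → 3797 → 11392 → 5696 → 2848 → 1424 → 712 → 356 → 178 → 89 → 268 → 134 → 67 → 202 → 101 → 304 → 152 → 76 → 38 → 19 → 58 → 29 → 88 → 44 → 22 → 11 → 34 → 17 → 52 → 26 → 13 → 40 → 20 → 10 → 5 → 16 → 8 → 4 → 2 → 1
Total steps = 45

45 steps


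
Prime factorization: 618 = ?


618 / 2 = 309
309 / 3 = 103
103 / 103 = 1
618 = 2 × 3 × 103


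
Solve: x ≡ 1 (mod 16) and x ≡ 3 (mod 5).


M = 16*5 = 80
M1 = M/16 = 5, M2 = M/5 = 16
M1^(-1) mod 16 = 13, M2^(-1) mod 5 = 1
x = 1*5*13 + 3*16*1 = 113
113 mod 80 = 33
Check: 33 mod 16 = 1 ✓, 33 mod 5 = 3 ✓

x ≡ 33 (mod 80)


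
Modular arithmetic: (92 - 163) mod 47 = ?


92 - 163 = -71
-71 mod 47 = 23


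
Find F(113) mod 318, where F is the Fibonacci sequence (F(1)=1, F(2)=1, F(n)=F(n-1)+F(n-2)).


F(k) mod 318 for k=1..113:
1, 1, 2, 3, 5, 8, 13, 21, 34, 55, 89, 144, 233, 59, 292, 33, 7, 40, 47, 87, 134, 221, 37, 258, 295, 235, 212, 129, 23, 152, 175, 9, 184, 193, 59, 252, 311, 245, 238, 165, 85, 250, 17, 267, 284, 233, 199, 114, 313, 109, 104, 213, 317, 212, 211, 105, 316, 103, 101, 204, 305, 191, 178, 51, 229, 280, 191, 153, 26, 179, 205, 66, 271, 19, 290, 309, 281, 272, 235, 189, 106, 295, 83, 60, 143, 203, 28, 231, 259, 172, 113, 285, 80, 47, 127, 174, 301, 157, 140, 297, 119, 98, 217, 315, 214, 211, 107, 0, 107, 107, 214, 3, 217
F(113) mod 318 = 217


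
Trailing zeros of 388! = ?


floor(388/5) = 77
floor(388/25) = 15
floor(388/125) = 3
Total = 95

95 trailing zeros


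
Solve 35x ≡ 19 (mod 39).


GCD(35, 39) = 1, unique solution
a^(-1) mod 39 = 29
x = 29 * 19 mod 39 = 5

x ≡ 5 (mod 39)


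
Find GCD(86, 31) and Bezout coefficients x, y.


Tabular extended Euclidean (each row: r = 86*s + 31*t):
r=86, s=1, t=0
r=31, s=0, t=1
q=2: r=24, s=1, t=-2   [86*(1) + 31*(-2) = 24]
q=1: r=7, s=-1, t=3   [86*(-1) + 31*(3) = 7]
q=3: r=3, s=4, t=-11   [86*(4) + 31*(-11) = 3]
q=2: r=1, s=-9, t=25   [86*(-9) + 31*(25) = 1]
q=3: r=0, s=31, t=-86   [86*(31) + 31*(-86) = 0]
GCD = 1; from the row with r=1: x=-9, y=25
Check: 86*(-9) + 31*(25) = -774 + 775 = 1

GCD = 1, x = -9, y = 25


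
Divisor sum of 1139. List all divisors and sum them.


Divisors of 1139: 1, 17, 67, 1139
Sum = 1 + 17 + 67 + 1139 = 1224

σ(1139) = 1224


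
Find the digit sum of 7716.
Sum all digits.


7 + 7 + 1 + 6 = 21


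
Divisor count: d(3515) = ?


3515 = 5^1 × 19^1 × 37^1
d(3515) = (1+1) × (1+1) × (1+1) = 8

8 divisors


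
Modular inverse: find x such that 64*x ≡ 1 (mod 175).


Use the extended Euclidean algorithm on (175, 64); each row r = 175*s + 64*t:
r=175, s=1, t=0
r=64, s=0, t=1
q=2: r=47, s=1, t=-2   [175*(1) + 64*(-2) = 47]
q=1: r=17, s=-1, t=3   [175*(-1) + 64*(3) = 17]
q=2: r=13, s=3, t=-8   [175*(3) + 64*(-8) = 13]
q=1: r=4, s=-4, t=11   [175*(-4) + 64*(11) = 4]
q=3: r=1, s=15, t=-41   [175*(15) + 64*(-41) = 1]
q=4: r=0, s=-64, t=175   [175*(-64) + 64*(175) = 0]
GCD = 1 with t = -41, so 64*(-41) ≡ 1 (mod 175)
Inverse = -41 mod 175 = 134
Check: 64 * 134 = 8576 ≡ 1 (mod 175)

64^(-1) ≡ 134 (mod 175)


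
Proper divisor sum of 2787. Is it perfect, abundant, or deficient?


Proper divisors: 1, 3, 929
Sum = 1 + 3 + 929 = 933
933 < 2787 → deficient

s(2787) = 933 (deficient)


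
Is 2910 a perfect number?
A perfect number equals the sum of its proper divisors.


Proper divisors of 2910: 1, 2, 3, 5, 6, 10, 15, 30, 97, 194, 291, 485, 582, 970, 1455
Sum = 1 + 2 + 3 + 5 + 6 + 10 + 15 + 30 + 97 + 194 + 291 + 485 + 582 + 970 + 1455 = 4146

No, 2910 is not perfect (4146 ≠ 2910)


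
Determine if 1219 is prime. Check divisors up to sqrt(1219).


1219 / 23 = 53 (exact division)
1219 is NOT prime.

No, 1219 is not prime


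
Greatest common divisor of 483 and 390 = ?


483 = 1 * 390 + 93
390 = 4 * 93 + 18
93 = 5 * 18 + 3
18 = 6 * 3 + 0
GCD = 3


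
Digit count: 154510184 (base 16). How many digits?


154510184 in base 16 = 935A368
Number of digits = 7

7 digits (base 16)


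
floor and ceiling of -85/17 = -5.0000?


-85/17 = -5.0000
floor = -5
ceil = -5

floor = -5, ceil = -5


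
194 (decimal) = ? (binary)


194 (base 10) = 194 (decimal)
194 (decimal) = 11000010 (base 2)


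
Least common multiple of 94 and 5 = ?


GCD(94, 5) = 1
LCM = 94*5/1 = 470/1 = 470

LCM = 470


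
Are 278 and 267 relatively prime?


Euclidean algorithm:
278 = 1 * 267 + 11
267 = 24 * 11 + 3
11 = 3 * 3 + 2
3 = 1 * 2 + 1
2 = 2 * 1 + 0
GCD(278, 267) = 1

Yes, coprime (GCD = 1)


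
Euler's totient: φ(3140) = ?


3140 = 2^2 × 5 × 157
Prime factors: 2, 5, 157
φ(3140) = 3140 × (1-1/2) × (1-1/5) × (1-1/157)
= 3140 × 1/2 × 4/5 × 156/157 = 1248

φ(3140) = 1248


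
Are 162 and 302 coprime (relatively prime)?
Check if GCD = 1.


Euclidean algorithm:
302 = 1 * 162 + 140
162 = 1 * 140 + 22
140 = 6 * 22 + 8
22 = 2 * 8 + 6
8 = 1 * 6 + 2
6 = 3 * 2 + 0
GCD(162, 302) = 2

No, not coprime (GCD = 2)


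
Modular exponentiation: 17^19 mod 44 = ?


17^1 mod 44 = 17
17^2 mod 44 = 25
17^3 mod 44 = 29
17^4 mod 44 = 9
17^5 mod 44 = 21
17^6 mod 44 = 5
17^7 mod 44 = 41
17^8 mod 44 = 37
17^9 mod 44 = 13
17^10 mod 44 = 1
17^11 mod 44 = 17
17^12 mod 44 = 25
17^13 mod 44 = 29
17^14 mod 44 = 9
17^15 mod 44 = 21
17^16 mod 44 = 5
17^17 mod 44 = 41
17^18 mod 44 = 37
17^19 mod 44 = 13


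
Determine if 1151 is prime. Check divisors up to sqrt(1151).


Check divisors up to sqrt(1151) = 33.9264
No divisors found.
1151 is prime.

Yes, 1151 is prime


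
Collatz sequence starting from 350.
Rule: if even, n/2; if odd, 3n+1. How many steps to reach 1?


350 → 175 → 526 → 263 → 790 → 395 → 1186 → 593 → 1780 → 890 → 445 → 1336 → 668 → 334 → 167 → 502 → 251 → 754 → 377 → 1132 → 566 → 283 → 850 → 425 → 1276 → 638 → 319 → 958 → 479 → 1438 → 719 → 2158 → 1079 → 3238 → 1619 → 4858 → 2429 → 7288 → 3644 → 1822 → 911 → 2734 → 1367 → 4102 → 2051 → 6154 → 3077 → 9232 → 4616 → 2308 → 1154 → 577 → 1732 → 866 → 433 → 1300 → 650 → 325 → 976 → 488 → 244 → 122 → 61 → 184 → 92 → 46 → 23 → 70 → 35 → 106 → 53 → 160 → 80 → 40 → 20 → 10 → 5 → 16 → 8 → 4 → 2 → 1
Total steps = 81

81 steps


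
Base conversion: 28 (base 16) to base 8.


28 (base 16) = 40 (decimal)
40 (decimal) = 50 (base 8)


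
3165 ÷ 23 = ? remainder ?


3165 = 23 * 137 + 14
Check: 3151 + 14 = 3165

q = 137, r = 14


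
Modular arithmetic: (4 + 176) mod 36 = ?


4 + 176 = 180
180 mod 36 = 0


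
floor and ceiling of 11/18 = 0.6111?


11/18 = 0.6111
floor = 0
ceil = 1

floor = 0, ceil = 1


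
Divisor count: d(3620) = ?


3620 = 2^2 × 5^1 × 181^1
d(3620) = (2+1) × (1+1) × (1+1) = 12

12 divisors


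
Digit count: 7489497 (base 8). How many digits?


7489497 in base 8 = 34443731
Number of digits = 8

8 digits (base 8)


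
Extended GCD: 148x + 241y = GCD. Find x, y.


Tabular extended Euclidean (each row: r = 148*s + 241*t):
r=148, s=1, t=0
r=241, s=0, t=1
q=0: r=148, s=1, t=0   [148*(1) + 241*(0) = 148]
q=1: r=93, s=-1, t=1   [148*(-1) + 241*(1) = 93]
q=1: r=55, s=2, t=-1   [148*(2) + 241*(-1) = 55]
q=1: r=38, s=-3, t=2   [148*(-3) + 241*(2) = 38]
q=1: r=17, s=5, t=-3   [148*(5) + 241*(-3) = 17]
q=2: r=4, s=-13, t=8   [148*(-13) + 241*(8) = 4]
q=4: r=1, s=57, t=-35   [148*(57) + 241*(-35) = 1]
q=4: r=0, s=-241, t=148   [148*(-241) + 241*(148) = 0]
GCD = 1; from the row with r=1: x=57, y=-35
Check: 148*(57) + 241*(-35) = 8436 - 8435 = 1

GCD = 1, x = 57, y = -35


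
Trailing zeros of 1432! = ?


floor(1432/5) = 286
floor(1432/25) = 57
floor(1432/125) = 11
floor(1432/625) = 2
Total = 356

356 trailing zeros


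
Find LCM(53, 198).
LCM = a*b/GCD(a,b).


GCD(53, 198) = 1
LCM = 53*198/1 = 10494/1 = 10494

LCM = 10494


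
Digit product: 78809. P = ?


7 × 8 × 8 × 0 × 9 = 0


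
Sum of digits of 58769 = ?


5 + 8 + 7 + 6 + 9 = 35


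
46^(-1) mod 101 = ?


Use the extended Euclidean algorithm on (101, 46); each row r = 101*s + 46*t:
r=101, s=1, t=0
r=46, s=0, t=1
q=2: r=9, s=1, t=-2   [101*(1) + 46*(-2) = 9]
q=5: r=1, s=-5, t=11   [101*(-5) + 46*(11) = 1]
q=9: r=0, s=46, t=-101   [101*(46) + 46*(-101) = 0]
GCD = 1 with t = 11, so 46*(11) ≡ 1 (mod 101)
Inverse = 11 mod 101 = 11
Check: 46 * 11 = 506 ≡ 1 (mod 101)

46^(-1) ≡ 11 (mod 101)


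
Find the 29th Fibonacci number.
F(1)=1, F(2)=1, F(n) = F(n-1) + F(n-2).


Sequence: 1, 1, 2, 3, 5, 8, 13, 21, 34, 55, 89, 144, 233, 377, 610, 987, 1597, 2584, 4181, 6765, 10946, 17711, 28657, 46368, 75025, 121393, 196418, 317811, 514229
F(29) = 514229


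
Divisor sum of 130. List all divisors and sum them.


Divisors of 130: 1, 2, 5, 10, 13, 26, 65, 130
Sum = 1 + 2 + 5 + 10 + 13 + 26 + 65 + 130 = 252

σ(130) = 252


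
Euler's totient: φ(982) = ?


982 = 2 × 491
Prime factors: 2, 491
φ(982) = 982 × (1-1/2) × (1-1/491)
= 982 × 1/2 × 490/491 = 490

φ(982) = 490


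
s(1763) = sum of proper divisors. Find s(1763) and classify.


Proper divisors: 1, 41, 43
Sum = 1 + 41 + 43 = 85
85 < 1763 → deficient

s(1763) = 85 (deficient)


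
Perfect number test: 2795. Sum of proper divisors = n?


Proper divisors of 2795: 1, 5, 13, 43, 65, 215, 559
Sum = 1 + 5 + 13 + 43 + 65 + 215 + 559 = 901

No, 2795 is not perfect (901 ≠ 2795)


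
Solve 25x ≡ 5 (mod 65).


GCD(25, 65) = 5 divides 5
Divide: 5x ≡ 1 (mod 13)
x ≡ 8 (mod 13)


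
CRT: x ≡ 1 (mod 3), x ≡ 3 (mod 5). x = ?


M = 3*5 = 15
M1 = M/3 = 5, M2 = M/5 = 3
M1^(-1) mod 3 = 2, M2^(-1) mod 5 = 2
x = 1*5*2 + 3*3*2 = 28
28 mod 15 = 13
Check: 13 mod 3 = 1 ✓, 13 mod 5 = 3 ✓

x ≡ 13 (mod 15)


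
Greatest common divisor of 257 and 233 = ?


257 = 1 * 233 + 24
233 = 9 * 24 + 17
24 = 1 * 17 + 7
17 = 2 * 7 + 3
7 = 2 * 3 + 1
3 = 3 * 1 + 0
GCD = 1


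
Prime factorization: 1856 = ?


1856 / 2 = 928
928 / 2 = 464
464 / 2 = 232
232 / 2 = 116
116 / 2 = 58
58 / 2 = 29
29 / 29 = 1
1856 = 2^6 × 29


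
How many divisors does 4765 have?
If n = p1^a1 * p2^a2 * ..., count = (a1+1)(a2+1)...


4765 = 5^1 × 953^1
d(4765) = (1+1) × (1+1) = 4

4 divisors


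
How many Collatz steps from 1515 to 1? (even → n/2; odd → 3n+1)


1515 → 4546 → 2273 → 6820 → 3410 → 1705 → 5116 → 2558 → 1279 → 3838 → 1919 → 5758 → 2879 → 8638 → 4319 → 12958 → 6479 → 19438 → 9719 → 29158 → 14579 → 43738 → 21869 → 65608 → 32804 → 16402 → 8201 → 24604 → 12302 → 6151 → 18454 → 9227 → 27682 → 13841 → 41524 → 20762 → 10381 → 31144 → 15572 → 7786 → 3893 → 11680 → 5840 → 2920 → 1460 → 730 → 365 → 1096 → 548 → 274 → 137 → 412 → 206 → 103 → 310 → 155 → 466 → 233 → 700 → 350 → 175 → 526 → 263 → 790 → 395 → 1186 → 593 → 1780 → 890 → 445 → 1336 → 668 → 334 → 167 → 502 → 251 → 754 → 377 → 1132 → 566 → 283 → 850 → 425 → 1276 → 638 → 319 → 958 → 479 → 1438 → 719 → 2158 → 1079 → 3238 → 1619 → 4858 → 2429 → 7288 → 3644 → 1822 → 911 → 2734 → 1367 → 4102 → 2051 → 6154 → 3077 → 9232 → 4616 → 2308 → 1154 → 577 → 1732 → 866 → 433 → 1300 → 650 → 325 → 976 → 488 → 244 → 122 → 61 → 184 → 92 → 46 → 23 → 70 → 35 → 106 → 53 → 160 → 80 → 40 → 20 → 10 → 5 → 16 → 8 → 4 → 2 → 1
Total steps = 140

140 steps


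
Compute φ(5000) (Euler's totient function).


5000 = 2^3 × 5^4
Prime factors: 2, 5
φ(5000) = 5000 × (1-1/2) × (1-1/5)
= 5000 × 1/2 × 4/5 = 2000

φ(5000) = 2000


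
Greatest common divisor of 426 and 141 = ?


426 = 3 * 141 + 3
141 = 47 * 3 + 0
GCD = 3


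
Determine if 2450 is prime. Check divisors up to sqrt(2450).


2450 / 2 = 1225 (exact division)
2450 is NOT prime.

No, 2450 is not prime


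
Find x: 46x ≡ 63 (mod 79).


GCD(46, 79) = 1, unique solution
a^(-1) mod 79 = 67
x = 67 * 63 mod 79 = 34

x ≡ 34 (mod 79)


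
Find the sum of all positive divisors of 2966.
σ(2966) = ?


Divisors of 2966: 1, 2, 1483, 2966
Sum = 1 + 2 + 1483 + 2966 = 4452

σ(2966) = 4452


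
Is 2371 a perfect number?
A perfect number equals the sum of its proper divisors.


Proper divisors of 2371: 1
Sum = 1 = 1

No, 2371 is not perfect (1 ≠ 2371)


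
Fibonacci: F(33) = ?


Sequence: 1, 1, 2, 3, 5, 8, 13, 21, 34, 55, 89, 144, 233, 377, 610, 987, 1597, 2584, 4181, 6765, 10946, 17711, 28657, 46368, 75025, 121393, 196418, 317811, 514229, 832040, 1346269, 2178309, 3524578
F(33) = 3524578


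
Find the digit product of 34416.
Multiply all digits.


3 × 4 × 4 × 1 × 6 = 288


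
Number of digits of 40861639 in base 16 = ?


40861639 in base 16 = 26F7FC7
Number of digits = 7

7 digits (base 16)


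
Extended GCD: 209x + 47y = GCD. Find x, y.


Tabular extended Euclidean (each row: r = 209*s + 47*t):
r=209, s=1, t=0
r=47, s=0, t=1
q=4: r=21, s=1, t=-4   [209*(1) + 47*(-4) = 21]
q=2: r=5, s=-2, t=9   [209*(-2) + 47*(9) = 5]
q=4: r=1, s=9, t=-40   [209*(9) + 47*(-40) = 1]
q=5: r=0, s=-47, t=209   [209*(-47) + 47*(209) = 0]
GCD = 1; from the row with r=1: x=9, y=-40
Check: 209*(9) + 47*(-40) = 1881 - 1880 = 1

GCD = 1, x = 9, y = -40


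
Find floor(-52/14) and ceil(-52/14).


-52/14 = -3.7143
floor = -4
ceil = -3

floor = -4, ceil = -3


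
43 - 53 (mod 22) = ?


43 - 53 = -10
-10 mod 22 = 12


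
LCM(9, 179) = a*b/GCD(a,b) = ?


GCD(9, 179) = 1
LCM = 9*179/1 = 1611/1 = 1611

LCM = 1611


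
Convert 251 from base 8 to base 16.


251 (base 8) = 169 (decimal)
169 (decimal) = A9 (base 16)


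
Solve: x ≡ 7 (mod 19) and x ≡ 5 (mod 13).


M = 19*13 = 247
M1 = M/19 = 13, M2 = M/13 = 19
M1^(-1) mod 19 = 3, M2^(-1) mod 13 = 11
x = 7*13*3 + 5*19*11 = 1318
1318 mod 247 = 83
Check: 83 mod 19 = 7 ✓, 83 mod 13 = 5 ✓

x ≡ 83 (mod 247)


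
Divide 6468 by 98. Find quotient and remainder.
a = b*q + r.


6468 = 98 * 66 + 0
Check: 6468 + 0 = 6468

q = 66, r = 0


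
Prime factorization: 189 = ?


189 / 3 = 63
63 / 3 = 21
21 / 3 = 7
7 / 7 = 1
189 = 3^3 × 7


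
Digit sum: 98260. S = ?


9 + 8 + 2 + 6 + 0 = 25


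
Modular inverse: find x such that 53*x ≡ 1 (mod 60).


Use the extended Euclidean algorithm on (60, 53); each row r = 60*s + 53*t:
r=60, s=1, t=0
r=53, s=0, t=1
q=1: r=7, s=1, t=-1   [60*(1) + 53*(-1) = 7]
q=7: r=4, s=-7, t=8   [60*(-7) + 53*(8) = 4]
q=1: r=3, s=8, t=-9   [60*(8) + 53*(-9) = 3]
q=1: r=1, s=-15, t=17   [60*(-15) + 53*(17) = 1]
q=3: r=0, s=53, t=-60   [60*(53) + 53*(-60) = 0]
GCD = 1 with t = 17, so 53*(17) ≡ 1 (mod 60)
Inverse = 17 mod 60 = 17
Check: 53 * 17 = 901 ≡ 1 (mod 60)

53^(-1) ≡ 17 (mod 60)


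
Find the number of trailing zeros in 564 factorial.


floor(564/5) = 112
floor(564/25) = 22
floor(564/125) = 4
Total = 138

138 trailing zeros


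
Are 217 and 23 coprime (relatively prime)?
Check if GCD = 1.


Euclidean algorithm:
217 = 9 * 23 + 10
23 = 2 * 10 + 3
10 = 3 * 3 + 1
3 = 3 * 1 + 0
GCD(217, 23) = 1

Yes, coprime (GCD = 1)


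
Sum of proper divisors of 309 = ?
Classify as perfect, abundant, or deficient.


Proper divisors: 1, 3, 103
Sum = 1 + 3 + 103 = 107
107 < 309 → deficient

s(309) = 107 (deficient)


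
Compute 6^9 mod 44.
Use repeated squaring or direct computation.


6^1 mod 44 = 6
6^2 mod 44 = 36
6^3 mod 44 = 40
6^4 mod 44 = 20
6^5 mod 44 = 32
6^6 mod 44 = 16
6^7 mod 44 = 8
6^8 mod 44 = 4
6^9 mod 44 = 24


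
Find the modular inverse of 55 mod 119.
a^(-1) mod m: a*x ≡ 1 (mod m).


Use the extended Euclidean algorithm on (119, 55); each row r = 119*s + 55*t:
r=119, s=1, t=0
r=55, s=0, t=1
q=2: r=9, s=1, t=-2   [119*(1) + 55*(-2) = 9]
q=6: r=1, s=-6, t=13   [119*(-6) + 55*(13) = 1]
q=9: r=0, s=55, t=-119   [119*(55) + 55*(-119) = 0]
GCD = 1 with t = 13, so 55*(13) ≡ 1 (mod 119)
Inverse = 13 mod 119 = 13
Check: 55 * 13 = 715 ≡ 1 (mod 119)

55^(-1) ≡ 13 (mod 119)


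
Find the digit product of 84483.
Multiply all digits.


8 × 4 × 4 × 8 × 3 = 3072


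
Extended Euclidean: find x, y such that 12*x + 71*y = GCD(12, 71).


Tabular extended Euclidean (each row: r = 12*s + 71*t):
r=12, s=1, t=0
r=71, s=0, t=1
q=0: r=12, s=1, t=0   [12*(1) + 71*(0) = 12]
q=5: r=11, s=-5, t=1   [12*(-5) + 71*(1) = 11]
q=1: r=1, s=6, t=-1   [12*(6) + 71*(-1) = 1]
q=11: r=0, s=-71, t=12   [12*(-71) + 71*(12) = 0]
GCD = 1; from the row with r=1: x=6, y=-1
Check: 12*(6) + 71*(-1) = 72 - 71 = 1

GCD = 1, x = 6, y = -1


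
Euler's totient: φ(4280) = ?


4280 = 2^3 × 5 × 107
Prime factors: 2, 5, 107
φ(4280) = 4280 × (1-1/2) × (1-1/5) × (1-1/107)
= 4280 × 1/2 × 4/5 × 106/107 = 1696

φ(4280) = 1696


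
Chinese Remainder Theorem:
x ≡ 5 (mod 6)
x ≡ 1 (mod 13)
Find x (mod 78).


M = 6*13 = 78
M1 = M/6 = 13, M2 = M/13 = 6
M1^(-1) mod 6 = 1, M2^(-1) mod 13 = 11
x = 5*13*1 + 1*6*11 = 131
131 mod 78 = 53
Check: 53 mod 6 = 5 ✓, 53 mod 13 = 1 ✓

x ≡ 53 (mod 78)


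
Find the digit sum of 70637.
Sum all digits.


7 + 0 + 6 + 3 + 7 = 23


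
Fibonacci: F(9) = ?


Sequence: 1, 1, 2, 3, 5, 8, 13, 21, 34
F(9) = 34


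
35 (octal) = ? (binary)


35 (base 8) = 29 (decimal)
29 (decimal) = 11101 (base 2)


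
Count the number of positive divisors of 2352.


2352 = 2^4 × 3^1 × 7^2
d(2352) = (4+1) × (1+1) × (2+1) = 30

30 divisors


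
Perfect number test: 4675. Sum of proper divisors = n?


Proper divisors of 4675: 1, 5, 11, 17, 25, 55, 85, 187, 275, 425, 935
Sum = 1 + 5 + 11 + 17 + 25 + 55 + 85 + 187 + 275 + 425 + 935 = 2021

No, 4675 is not perfect (2021 ≠ 4675)


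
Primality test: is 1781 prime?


1781 / 13 = 137 (exact division)
1781 is NOT prime.

No, 1781 is not prime


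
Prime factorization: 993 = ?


993 / 3 = 331
331 / 331 = 1
993 = 3 × 331


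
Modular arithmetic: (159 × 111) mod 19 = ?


159 × 111 = 17649
17649 mod 19 = 17


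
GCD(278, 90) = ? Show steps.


278 = 3 * 90 + 8
90 = 11 * 8 + 2
8 = 4 * 2 + 0
GCD = 2


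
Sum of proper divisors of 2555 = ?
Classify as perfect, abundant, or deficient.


Proper divisors: 1, 5, 7, 35, 73, 365, 511
Sum = 1 + 5 + 7 + 35 + 73 + 365 + 511 = 997
997 < 2555 → deficient

s(2555) = 997 (deficient)


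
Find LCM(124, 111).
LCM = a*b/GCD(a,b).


GCD(124, 111) = 1
LCM = 124*111/1 = 13764/1 = 13764

LCM = 13764


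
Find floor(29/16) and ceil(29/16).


29/16 = 1.8125
floor = 1
ceil = 2

floor = 1, ceil = 2


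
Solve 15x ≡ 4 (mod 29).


GCD(15, 29) = 1, unique solution
a^(-1) mod 29 = 2
x = 2 * 4 mod 29 = 8

x ≡ 8 (mod 29)


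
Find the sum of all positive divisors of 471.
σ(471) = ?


Divisors of 471: 1, 3, 157, 471
Sum = 1 + 3 + 157 + 471 = 632

σ(471) = 632


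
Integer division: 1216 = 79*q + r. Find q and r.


1216 = 79 * 15 + 31
Check: 1185 + 31 = 1216

q = 15, r = 31


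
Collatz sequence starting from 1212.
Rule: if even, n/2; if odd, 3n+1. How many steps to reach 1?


1212 → 606 → 303 → 910 → 455 → 1366 → 683 → 2050 → 1025 → 3076 → 1538 → 769 → 2308 → 1154 → 577 → 1732 → 866 → 433 → 1300 → 650 → 325 → 976 → 488 → 244 → 122 → 61 → 184 → 92 → 46 → 23 → 70 → 35 → 106 → 53 → 160 → 80 → 40 → 20 → 10 → 5 → 16 → 8 → 4 → 2 → 1
Total steps = 44

44 steps


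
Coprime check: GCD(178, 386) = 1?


Euclidean algorithm:
386 = 2 * 178 + 30
178 = 5 * 30 + 28
30 = 1 * 28 + 2
28 = 14 * 2 + 0
GCD(178, 386) = 2

No, not coprime (GCD = 2)


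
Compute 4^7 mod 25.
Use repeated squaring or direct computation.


4^1 mod 25 = 4
4^2 mod 25 = 16
4^3 mod 25 = 14
4^4 mod 25 = 6
4^5 mod 25 = 24
4^6 mod 25 = 21
4^7 mod 25 = 9


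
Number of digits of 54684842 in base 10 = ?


54684842 has 8 digits in base 10
floor(log10(54684842)) + 1 = floor(7.7379) + 1 = 8

8 digits (base 10)


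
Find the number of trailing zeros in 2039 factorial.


floor(2039/5) = 407
floor(2039/25) = 81
floor(2039/125) = 16
floor(2039/625) = 3
Total = 507

507 trailing zeros


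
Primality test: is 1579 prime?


Check divisors up to sqrt(1579) = 39.7366
No divisors found.
1579 is prime.

Yes, 1579 is prime


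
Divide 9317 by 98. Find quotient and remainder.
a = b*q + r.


9317 = 98 * 95 + 7
Check: 9310 + 7 = 9317

q = 95, r = 7


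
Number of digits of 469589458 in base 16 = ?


469589458 in base 16 = 1BFD5DD2
Number of digits = 8

8 digits (base 16)


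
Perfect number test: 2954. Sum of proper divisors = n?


Proper divisors of 2954: 1, 2, 7, 14, 211, 422, 1477
Sum = 1 + 2 + 7 + 14 + 211 + 422 + 1477 = 2134

No, 2954 is not perfect (2134 ≠ 2954)


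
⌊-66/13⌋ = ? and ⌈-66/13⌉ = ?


-66/13 = -5.0769
floor = -6
ceil = -5

floor = -6, ceil = -5


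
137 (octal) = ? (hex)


137 (base 8) = 95 (decimal)
95 (decimal) = 5F (base 16)


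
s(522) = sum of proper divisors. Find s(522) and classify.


Proper divisors: 1, 2, 3, 6, 9, 18, 29, 58, 87, 174, 261
Sum = 1 + 2 + 3 + 6 + 9 + 18 + 29 + 58 + 87 + 174 + 261 = 648
648 > 522 → abundant

s(522) = 648 (abundant)


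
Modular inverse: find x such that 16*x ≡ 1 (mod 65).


Use the extended Euclidean algorithm on (65, 16); each row r = 65*s + 16*t:
r=65, s=1, t=0
r=16, s=0, t=1
q=4: r=1, s=1, t=-4   [65*(1) + 16*(-4) = 1]
q=16: r=0, s=-16, t=65   [65*(-16) + 16*(65) = 0]
GCD = 1 with t = -4, so 16*(-4) ≡ 1 (mod 65)
Inverse = -4 mod 65 = 61
Check: 16 * 61 = 976 ≡ 1 (mod 65)

16^(-1) ≡ 61 (mod 65)


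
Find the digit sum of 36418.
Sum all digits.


3 + 6 + 4 + 1 + 8 = 22


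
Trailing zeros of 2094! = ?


floor(2094/5) = 418
floor(2094/25) = 83
floor(2094/125) = 16
floor(2094/625) = 3
Total = 520

520 trailing zeros


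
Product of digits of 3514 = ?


3 × 5 × 1 × 4 = 60


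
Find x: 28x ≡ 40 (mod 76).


GCD(28, 76) = 4 divides 40
Divide: 7x ≡ 10 (mod 19)
x ≡ 15 (mod 19)


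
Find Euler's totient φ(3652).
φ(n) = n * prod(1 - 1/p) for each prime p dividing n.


3652 = 2^2 × 11 × 83
Prime factors: 2, 11, 83
φ(3652) = 3652 × (1-1/2) × (1-1/11) × (1-1/83)
= 3652 × 1/2 × 10/11 × 82/83 = 1640

φ(3652) = 1640


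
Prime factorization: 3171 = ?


3171 / 3 = 1057
1057 / 7 = 151
151 / 151 = 1
3171 = 3 × 7 × 151


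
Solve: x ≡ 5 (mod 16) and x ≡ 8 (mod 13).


M = 16*13 = 208
M1 = M/16 = 13, M2 = M/13 = 16
M1^(-1) mod 16 = 5, M2^(-1) mod 13 = 9
x = 5*13*5 + 8*16*9 = 1477
1477 mod 208 = 21
Check: 21 mod 16 = 5 ✓, 21 mod 13 = 8 ✓

x ≡ 21 (mod 208)


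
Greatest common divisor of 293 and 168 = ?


293 = 1 * 168 + 125
168 = 1 * 125 + 43
125 = 2 * 43 + 39
43 = 1 * 39 + 4
39 = 9 * 4 + 3
4 = 1 * 3 + 1
3 = 3 * 1 + 0
GCD = 1


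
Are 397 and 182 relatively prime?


Euclidean algorithm:
397 = 2 * 182 + 33
182 = 5 * 33 + 17
33 = 1 * 17 + 16
17 = 1 * 16 + 1
16 = 16 * 1 + 0
GCD(397, 182) = 1

Yes, coprime (GCD = 1)


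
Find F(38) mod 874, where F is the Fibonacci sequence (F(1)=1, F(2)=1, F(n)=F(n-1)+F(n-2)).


F(k) mod 874 for k=1..38:
1, 1, 2, 3, 5, 8, 13, 21, 34, 55, 89, 144, 233, 377, 610, 113, 723, 836, 685, 647, 458, 231, 689, 46, 735, 781, 642, 549, 317, 866, 309, 301, 610, 37, 647, 684, 457, 267
F(38) mod 874 = 267


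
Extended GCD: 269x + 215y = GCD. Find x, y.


Tabular extended Euclidean (each row: r = 269*s + 215*t):
r=269, s=1, t=0
r=215, s=0, t=1
q=1: r=54, s=1, t=-1   [269*(1) + 215*(-1) = 54]
q=3: r=53, s=-3, t=4   [269*(-3) + 215*(4) = 53]
q=1: r=1, s=4, t=-5   [269*(4) + 215*(-5) = 1]
q=53: r=0, s=-215, t=269   [269*(-215) + 215*(269) = 0]
GCD = 1; from the row with r=1: x=4, y=-5
Check: 269*(4) + 215*(-5) = 1076 - 1075 = 1

GCD = 1, x = 4, y = -5


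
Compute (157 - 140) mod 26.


157 - 140 = 17
17 mod 26 = 17


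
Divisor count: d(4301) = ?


4301 = 11^1 × 17^1 × 23^1
d(4301) = (1+1) × (1+1) × (1+1) = 8

8 divisors


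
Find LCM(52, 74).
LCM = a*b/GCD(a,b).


GCD(52, 74) = 2
LCM = 52*74/2 = 3848/2 = 1924

LCM = 1924


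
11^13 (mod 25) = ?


11^1 mod 25 = 11
11^2 mod 25 = 21
11^3 mod 25 = 6
11^4 mod 25 = 16
11^5 mod 25 = 1
11^6 mod 25 = 11
11^7 mod 25 = 21
11^8 mod 25 = 6
11^9 mod 25 = 16
11^10 mod 25 = 1
11^11 mod 25 = 11
11^12 mod 25 = 21
11^13 mod 25 = 6


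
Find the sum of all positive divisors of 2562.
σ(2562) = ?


Divisors of 2562: 1, 2, 3, 6, 7, 14, 21, 42, 61, 122, 183, 366, 427, 854, 1281, 2562
Sum = 1 + 2 + 3 + 6 + 7 + 14 + 21 + 42 + 61 + 122 + 183 + 366 + 427 + 854 + 1281 + 2562 = 5952

σ(2562) = 5952


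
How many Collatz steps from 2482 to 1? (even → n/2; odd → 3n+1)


2482 → 1241 → 3724 → 1862 → 931 → 2794 → 1397 → 4192 → 2096 → 1048 → 524 → 262 → 131 → 394 → 197 → 592 → 296 → 148 → 74 → 37 → 112 → 56 → 28 → 14 → 7 → 22 → 11 → 34 → 17 → 52 → 26 → 13 → 40 → 20 → 10 → 5 → 16 → 8 → 4 → 2 → 1
Total steps = 40

40 steps


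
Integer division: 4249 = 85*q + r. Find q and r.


4249 = 85 * 49 + 84
Check: 4165 + 84 = 4249

q = 49, r = 84


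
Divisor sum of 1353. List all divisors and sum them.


Divisors of 1353: 1, 3, 11, 33, 41, 123, 451, 1353
Sum = 1 + 3 + 11 + 33 + 41 + 123 + 451 + 1353 = 2016

σ(1353) = 2016


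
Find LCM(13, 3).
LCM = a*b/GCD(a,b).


GCD(13, 3) = 1
LCM = 13*3/1 = 39/1 = 39

LCM = 39


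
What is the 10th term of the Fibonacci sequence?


Sequence: 1, 1, 2, 3, 5, 8, 13, 21, 34, 55
F(10) = 55


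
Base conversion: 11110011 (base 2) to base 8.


11110011 (base 2) = 243 (decimal)
243 (decimal) = 363 (base 8)


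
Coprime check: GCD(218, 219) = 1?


Euclidean algorithm:
219 = 1 * 218 + 1
218 = 218 * 1 + 0
GCD(218, 219) = 1

Yes, coprime (GCD = 1)


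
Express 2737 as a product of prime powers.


2737 / 7 = 391
391 / 17 = 23
23 / 23 = 1
2737 = 7 × 17 × 23


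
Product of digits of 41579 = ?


4 × 1 × 5 × 7 × 9 = 1260


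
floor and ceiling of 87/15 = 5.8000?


87/15 = 5.8000
floor = 5
ceil = 6

floor = 5, ceil = 6


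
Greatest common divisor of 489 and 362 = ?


489 = 1 * 362 + 127
362 = 2 * 127 + 108
127 = 1 * 108 + 19
108 = 5 * 19 + 13
19 = 1 * 13 + 6
13 = 2 * 6 + 1
6 = 6 * 1 + 0
GCD = 1


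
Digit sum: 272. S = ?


2 + 7 + 2 = 11


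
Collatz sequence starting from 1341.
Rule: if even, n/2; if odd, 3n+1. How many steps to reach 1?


1341 → 4024 → 2012 → 1006 → 503 → 1510 → 755 → 2266 → 1133 → 3400 → 1700 → 850 → 425 → 1276 → 638 → 319 → 958 → 479 → 1438 → 719 → 2158 → 1079 → 3238 → 1619 → 4858 → 2429 → 7288 → 3644 → 1822 → 911 → 2734 → 1367 → 4102 → 2051 → 6154 → 3077 → 9232 → 4616 → 2308 → 1154 → 577 → 1732 → 866 → 433 → 1300 → 650 → 325 → 976 → 488 → 244 → 122 → 61 → 184 → 92 → 46 → 23 → 70 → 35 → 106 → 53 → 160 → 80 → 40 → 20 → 10 → 5 → 16 → 8 → 4 → 2 → 1
Total steps = 70

70 steps


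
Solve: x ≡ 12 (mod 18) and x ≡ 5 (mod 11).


M = 18*11 = 198
M1 = M/18 = 11, M2 = M/11 = 18
M1^(-1) mod 18 = 5, M2^(-1) mod 11 = 8
x = 12*11*5 + 5*18*8 = 1380
1380 mod 198 = 192
Check: 192 mod 18 = 12 ✓, 192 mod 11 = 5 ✓

x ≡ 192 (mod 198)


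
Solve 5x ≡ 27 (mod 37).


GCD(5, 37) = 1, unique solution
a^(-1) mod 37 = 15
x = 15 * 27 mod 37 = 35

x ≡ 35 (mod 37)


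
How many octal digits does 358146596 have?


358146596 in base 8 = 2526161044
Number of digits = 10

10 digits (base 8)


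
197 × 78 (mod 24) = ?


197 × 78 = 15366
15366 mod 24 = 6


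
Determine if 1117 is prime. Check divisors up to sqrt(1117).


Check divisors up to sqrt(1117) = 33.4215
No divisors found.
1117 is prime.

Yes, 1117 is prime


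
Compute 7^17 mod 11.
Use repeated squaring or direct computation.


7^1 mod 11 = 7
7^2 mod 11 = 5
7^3 mod 11 = 2
7^4 mod 11 = 3
7^5 mod 11 = 10
7^6 mod 11 = 4
7^7 mod 11 = 6
7^8 mod 11 = 9
7^9 mod 11 = 8
7^10 mod 11 = 1
7^11 mod 11 = 7
7^12 mod 11 = 5
7^13 mod 11 = 2
7^14 mod 11 = 3
7^15 mod 11 = 10
7^16 mod 11 = 4
7^17 mod 11 = 6


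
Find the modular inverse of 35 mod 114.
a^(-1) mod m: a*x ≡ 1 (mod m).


Use the extended Euclidean algorithm on (114, 35); each row r = 114*s + 35*t:
r=114, s=1, t=0
r=35, s=0, t=1
q=3: r=9, s=1, t=-3   [114*(1) + 35*(-3) = 9]
q=3: r=8, s=-3, t=10   [114*(-3) + 35*(10) = 8]
q=1: r=1, s=4, t=-13   [114*(4) + 35*(-13) = 1]
q=8: r=0, s=-35, t=114   [114*(-35) + 35*(114) = 0]
GCD = 1 with t = -13, so 35*(-13) ≡ 1 (mod 114)
Inverse = -13 mod 114 = 101
Check: 35 * 101 = 3535 ≡ 1 (mod 114)

35^(-1) ≡ 101 (mod 114)


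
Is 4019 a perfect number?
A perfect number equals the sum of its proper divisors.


Proper divisors of 4019: 1
Sum = 1 = 1

No, 4019 is not perfect (1 ≠ 4019)


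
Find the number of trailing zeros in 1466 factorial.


floor(1466/5) = 293
floor(1466/25) = 58
floor(1466/125) = 11
floor(1466/625) = 2
Total = 364

364 trailing zeros
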